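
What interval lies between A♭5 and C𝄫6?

diminished third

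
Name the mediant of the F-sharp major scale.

A#

The F# major scale runs F# G# A# B C# D# E#.
Degree 3 is A#.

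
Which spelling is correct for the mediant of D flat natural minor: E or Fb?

Fb

Each scale degree takes a distinct letter name. Degree 3 of a scale on D must use the letter F.
Fb and E are enharmonically the same pitch, but only Fb uses the letter F, so it is the correct spelling here.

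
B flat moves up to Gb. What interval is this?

minor sixth

Counting letters B–C–D–E–F–G gives a sixth.
Bb→Gb = 8 semitones, 1 narrower than the major sixth (9), so minor.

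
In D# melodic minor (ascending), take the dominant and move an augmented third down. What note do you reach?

F

The dominant of D# melodic minor (ascending) is A#.
An augmented third (5 semitones) below A# lands on the letter F, giving F.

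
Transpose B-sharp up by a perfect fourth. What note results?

E#

A fourth above B lands on the letter E.
A perfect fourth spans 5 semitones, so B# moves to pitch class 5. On the letter E that is E#.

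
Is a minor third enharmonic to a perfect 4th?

No

A minor third spans 3 semitones; a perfect fourth spans 5.
The spans differ, so they are not enharmonic equivalents.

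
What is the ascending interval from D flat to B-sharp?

The letter names run D→B, a span of 5 letter steps, so the interval is some kind of sixth.
Db to B# is 11 semitones. A major sixth is 9, so 11 makes it doubly augmented.

doubly augmented sixth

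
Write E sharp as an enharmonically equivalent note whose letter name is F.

F

Plain F sits at the same pitch as E#, so on the letter F the same pitch needs a natural: F.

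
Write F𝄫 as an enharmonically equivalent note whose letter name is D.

D#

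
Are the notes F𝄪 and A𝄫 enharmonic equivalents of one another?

Yes

F## is pitch class 7; Abb is pitch class 7.
All spellings map to pitch class 7, so they are enharmonically equivalent.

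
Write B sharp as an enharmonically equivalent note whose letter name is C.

C

B# is pitch class 0. The letter C alone is pitch class 0.
Pitch class 0 on C needs no accidental: C.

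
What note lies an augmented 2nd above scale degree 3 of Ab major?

D#

Scale degree 3 of Ab major is C.
An augmented second (3 semitones) above C lands on the letter D, giving D#.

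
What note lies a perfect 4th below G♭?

G down a perfect fourth is D, so the target letter is D.
From Gb, a perfect fourth is 5 semitones down: Db.

Db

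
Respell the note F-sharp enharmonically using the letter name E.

E##

Plain E sits 2 semitones below F#, so on the letter E the same pitch needs a double sharp: E##.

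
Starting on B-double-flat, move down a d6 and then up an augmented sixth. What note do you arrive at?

B#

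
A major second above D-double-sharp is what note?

E##

D up a major second is E, so the target letter is E.
From D##, a major second is 2 semitones up: E##.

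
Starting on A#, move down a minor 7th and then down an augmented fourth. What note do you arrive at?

F#

A minor seventh down from A# is B# (letter B, 10 semitones down).
An augmented fourth down from B# is F# (letter F, 6 semitones down).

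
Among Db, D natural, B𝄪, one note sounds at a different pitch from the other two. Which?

D

In 12-tone equal temperament, enharmonic equivalents share a pitch class. Db is pitch class 1; D is pitch class 2; B## is pitch class 1.
Db and B## share pitch class 1, while D is pitch class 2.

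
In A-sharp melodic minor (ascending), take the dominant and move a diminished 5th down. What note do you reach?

A##

The dominant of A# melodic minor (ascending) is E#.
A diminished fifth (6 semitones) below E# lands on the letter A, giving A##.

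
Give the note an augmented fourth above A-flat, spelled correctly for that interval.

D

A fourth above A lands on the letter D.
An augmented fourth spans 6 semitones, so Ab moves to pitch class 2. On the letter D that is D.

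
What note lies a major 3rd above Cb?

A third above C lands on the letter E.
A major third spans 4 semitones, so Cb moves to pitch class 3. On the letter E that is Eb.

Eb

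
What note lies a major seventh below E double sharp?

F##

E down a major seventh is F, so the target letter is F.
From E##, a major seventh is 11 semitones down: F##.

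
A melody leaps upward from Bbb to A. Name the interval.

The letter names run B→A, a span of 6 letter steps, so the interval is some kind of seventh.
Bbb to A is 12 semitones. A major seventh is 11, so 12 makes it augmented.

augmented seventh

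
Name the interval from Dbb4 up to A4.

Counting letters D–E–F–G–A gives a fifth.
Dbb→A = 9 semitones, 2 wider than the perfect fifth (7), so doubly augmented.

doubly augmented fifth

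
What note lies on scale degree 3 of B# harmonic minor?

D#

Degree 3 takes the letter 2 steps above B, which is D.
In harmonic minor, degree 3 sits 3 semitones above the tonic. B# + 3 semitones is pitch class 3, spelled on D as D#.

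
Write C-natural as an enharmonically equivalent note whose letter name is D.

Plain D sits 2 semitones above C, so on the letter D the same pitch needs a double flat: Dbb.

Dbb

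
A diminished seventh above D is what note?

Cb

A seventh above D lands on the letter C.
A diminished seventh spans 9 semitones, so D moves to pitch class 11. On the letter C that is Cb.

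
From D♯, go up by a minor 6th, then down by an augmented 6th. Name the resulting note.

A minor sixth up from D# is B (letter B, 8 semitones up).
An augmented sixth down from B is Db (letter D, 10 semitones down).

Db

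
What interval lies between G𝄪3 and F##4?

minor seventh

Counting letters G–A–B–C–D–E–F gives a seventh.
G##→F## = 10 semitones, 1 narrower than the major seventh (11), so minor.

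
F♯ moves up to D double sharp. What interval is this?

The letter names run F→D, a span of 5 letter steps, so the interval is some kind of sixth.
F# to D## is 10 semitones. A major sixth is 9, so 10 makes it augmented.

augmented sixth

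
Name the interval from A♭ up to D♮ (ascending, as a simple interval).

The letter names run A→D, a span of 3 letter steps, so the interval is some kind of fourth.
Ab to D is 6 semitones. A perfect fourth is 5, so 6 makes it augmented.

augmented fourth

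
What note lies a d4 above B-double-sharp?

E#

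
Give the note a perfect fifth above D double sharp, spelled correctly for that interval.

D up a perfect fifth is A, so the target letter is A.
From D##, a perfect fifth is 7 semitones up: A##.

A##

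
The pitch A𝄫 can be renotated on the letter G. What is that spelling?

G

Plain G sits at the same pitch as Abb, so on the letter G the same pitch needs a natural: G.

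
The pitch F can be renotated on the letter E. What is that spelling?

E#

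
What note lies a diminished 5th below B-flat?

E

A fifth below B lands on the letter E.
A diminished fifth spans 6 semitones, so Bb moves to pitch class 4. On the letter E that is E.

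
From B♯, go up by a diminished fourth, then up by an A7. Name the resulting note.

A diminished fourth up from B# is E (letter E, 4 semitones up).
An augmented seventh up from E is D## (letter D, 12 semitones up).

D##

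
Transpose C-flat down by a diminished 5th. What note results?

A fifth below C lands on the letter F.
A diminished fifth spans 6 semitones, so Cb moves to pitch class 5. On the letter F that is F.

F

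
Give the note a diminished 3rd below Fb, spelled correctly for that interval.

D

F down a major third is Db, so the target letter is D.
From Fb, a diminished third is 2 semitones down: D.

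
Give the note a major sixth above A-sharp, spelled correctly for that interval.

A up a major sixth is F#, so the target letter is F.
From A#, a major sixth is 9 semitones up: F##.

F##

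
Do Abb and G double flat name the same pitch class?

No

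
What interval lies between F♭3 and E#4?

doubly augmented seventh

Counting letters F–G–A–B–C–D–E gives a seventh.
Fb→E# = 13 semitones, 2 wider than the major seventh (11), so doubly augmented.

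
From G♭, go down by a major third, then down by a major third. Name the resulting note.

Cbb

A major third down from Gb is Ebb (letter E, 4 semitones down).
A major third down from Ebb is Cbb (letter C, 4 semitones down).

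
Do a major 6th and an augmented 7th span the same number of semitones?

A major sixth spans 9 semitones; an augmented seventh spans 12.
The spans differ, so they are not enharmonic equivalents.

No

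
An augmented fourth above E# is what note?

E up a perfect fourth is A, so the target letter is A.
From E#, an augmented fourth is 6 semitones up: A##.

A##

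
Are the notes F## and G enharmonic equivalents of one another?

F## is pitch class 7; G is pitch class 7.
All spellings map to pitch class 7, so they are enharmonically equivalent.

Yes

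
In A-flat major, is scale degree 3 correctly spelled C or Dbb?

C

Each scale degree takes a distinct letter name. Degree 3 of a scale on A must use the letter C.
C and Dbb are enharmonically the same pitch, but only C uses the letter C, so it is the correct spelling here.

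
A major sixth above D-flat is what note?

D up a major sixth is B, so the target letter is B.
From Db, a major sixth is 9 semitones up: Bb.

Bb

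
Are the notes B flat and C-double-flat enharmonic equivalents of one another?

Bb is pitch class 10; Cbb is pitch class 10.
All spellings map to pitch class 10, so they are enharmonically equivalent.

Yes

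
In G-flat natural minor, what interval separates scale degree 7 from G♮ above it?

augmented second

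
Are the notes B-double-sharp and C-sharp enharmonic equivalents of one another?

Yes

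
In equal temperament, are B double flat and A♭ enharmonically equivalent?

No

Bbb is pitch class 9; Ab is pitch class 8.
The pitch classes differ (9 vs. 8), so they are not enharmonic equivalents.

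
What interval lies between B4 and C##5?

The letter names run B→C, a span of 1 letter step, so the interval is some kind of second.
B to C## is 3 semitones. A major second is 2, so 3 makes it augmented.

augmented second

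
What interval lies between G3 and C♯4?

Counting letters G–A–B–C gives a fourth.
G→C# = 6 semitones, 1 wider than the perfect fourth (5), so augmented.

augmented fourth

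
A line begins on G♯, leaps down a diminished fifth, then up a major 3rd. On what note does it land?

E##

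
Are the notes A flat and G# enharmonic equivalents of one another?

Yes

Ab is pitch class 8; G# is pitch class 8.
All spellings map to pitch class 8, so they are enharmonically equivalent.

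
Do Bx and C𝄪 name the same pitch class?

B## is pitch class 1; C## is pitch class 2.
The pitch classes differ (1 vs. 2), so they are not enharmonic equivalents.

No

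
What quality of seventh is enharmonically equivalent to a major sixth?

diminished

A major sixth spans 9 semitones.
A seventh spanning 9 semitones is diminished (the major seventh is 11).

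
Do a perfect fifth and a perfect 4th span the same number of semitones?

No

A perfect fifth spans 7 semitones; a perfect fourth spans 5.
The spans differ, so they are not enharmonic equivalents.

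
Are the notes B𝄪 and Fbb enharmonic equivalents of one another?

No

B## is pitch class 1; Fbb is pitch class 3.
The pitch classes differ (1 vs. 3), so they are not enharmonic equivalents.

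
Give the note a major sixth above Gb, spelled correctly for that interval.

G up a major sixth is E, so the target letter is E.
From Gb, a major sixth is 9 semitones up: Eb.

Eb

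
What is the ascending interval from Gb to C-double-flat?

Counting letters G–A–B–C gives a fourth.
Gb→Cbb = 4 semitones, 1 narrower than the perfect fourth (5), so diminished.

diminished fourth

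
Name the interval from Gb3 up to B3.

augmented third

Counting letters G–A–B gives a third.
Gb→B = 5 semitones, 1 wider than the major third (4), so augmented.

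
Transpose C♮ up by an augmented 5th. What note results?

A fifth above C lands on the letter G.
An augmented fifth spans 8 semitones, so C moves to pitch class 8. On the letter G that is G#.

G#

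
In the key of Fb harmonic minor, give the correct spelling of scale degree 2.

Gb

The Fb harmonic minor scale runs Fb Gb Abb Bbb Cb Dbb Eb.
Degree 2 is Gb.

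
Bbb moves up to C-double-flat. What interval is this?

minor second

Counting letters B–C gives a second.
Bbb→Cbb = 1 semitone, 1 narrower than the major second (2), so minor.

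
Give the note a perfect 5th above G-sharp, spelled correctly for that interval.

D#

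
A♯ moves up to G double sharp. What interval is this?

major seventh

Counting letters A–B–C–D–E–F–G gives a seventh.
A#→G## = 11 semitones, exactly the major seventh.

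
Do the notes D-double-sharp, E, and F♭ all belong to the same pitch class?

Yes

D## = pitch class 4 and E = pitch class 4 and Fb = pitch class 4 — the same pitch class, so they are enharmonic equivalents.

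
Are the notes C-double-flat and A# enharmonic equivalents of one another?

Cbb = pitch class 10 and A# = pitch class 10 — the same pitch class, so they are enharmonic equivalents.

Yes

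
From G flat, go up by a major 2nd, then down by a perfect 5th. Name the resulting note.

A major second up from Gb is Ab (letter A, 2 semitones up).
A perfect fifth down from Ab is Db (letter D, 7 semitones down).

Db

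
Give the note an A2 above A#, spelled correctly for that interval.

B##

A second above A lands on the letter B.
An augmented second spans 3 semitones, so A# moves to pitch class 1. On the letter B that is B##.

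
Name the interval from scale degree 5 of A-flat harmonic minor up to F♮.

Scale degree 5 of Ab harmonic minor is Eb.
Eb up to F: letters E→F make it a second; 2 semitones makes it major.

major second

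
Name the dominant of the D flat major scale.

Ab

The Db major scale runs Db Eb F Gb Ab Bb C.
Degree 5 is Ab.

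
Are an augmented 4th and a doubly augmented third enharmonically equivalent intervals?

Yes

An augmented fourth spans 6 semitones; a doubly augmented third spans 6.
They are enharmonically equivalent.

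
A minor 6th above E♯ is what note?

C#

A sixth above E lands on the letter C.
A minor sixth spans 8 semitones, so E# moves to pitch class 1. On the letter C that is C#.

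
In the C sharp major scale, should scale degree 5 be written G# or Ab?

Each scale degree takes a distinct letter name. Degree 5 of a scale on C must use the letter G.
G# and Ab are enharmonically the same pitch, but only G# uses the letter G, so it is the correct spelling here.

G#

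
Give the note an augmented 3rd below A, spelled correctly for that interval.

Fb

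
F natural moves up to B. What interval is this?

Counting letters F–G–A–B gives a fourth.
F→B = 6 semitones, 1 wider than the perfect fourth (5), so augmented.

augmented fourth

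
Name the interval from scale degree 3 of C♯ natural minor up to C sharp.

Scale degree 3 of C# natural minor is E.
E up to C#: letters E→C make it a sixth; 9 semitones makes it major.

major sixth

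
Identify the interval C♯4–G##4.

augmented fifth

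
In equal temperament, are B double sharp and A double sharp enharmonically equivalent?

No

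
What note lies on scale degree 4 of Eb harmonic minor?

The Eb harmonic minor scale runs Eb F Gb Ab Bb Cb D.
Degree 4 is Ab.

Ab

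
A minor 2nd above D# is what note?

A second above D lands on the letter E.
A minor second spans 1 semitone, so D# moves to pitch class 4. On the letter E that is E.

E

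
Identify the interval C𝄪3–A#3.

The letter names run C→A, a span of 5 letter steps, so the interval is some kind of sixth.
C## to A# is 8 semitones. A major sixth is 9, so 8 makes it minor.

minor sixth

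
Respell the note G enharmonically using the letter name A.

Abb

G is pitch class 7. The letter A alone is pitch class 9.
To reach pitch class 7 from A requires an offset of -2 semitones, i.e. double flat: Abb.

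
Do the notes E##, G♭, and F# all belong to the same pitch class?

E## = pitch class 6 and Gb = pitch class 6 and F# = pitch class 6 — the same pitch class, so they are enharmonic equivalents.

Yes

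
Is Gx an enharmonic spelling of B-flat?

No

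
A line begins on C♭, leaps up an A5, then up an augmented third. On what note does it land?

B#

An augmented fifth up from Cb is G (letter G, 8 semitones up).
An augmented third up from G is B# (letter B, 5 semitones up).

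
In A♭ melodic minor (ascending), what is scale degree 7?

G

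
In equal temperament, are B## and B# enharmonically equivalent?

Two spellings are enharmonically equivalent only if they share a pitch class.
Here B## → 1, B# → 0; 0 ≠ 1, so they are not.

No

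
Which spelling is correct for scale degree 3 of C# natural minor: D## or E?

E

Each scale degree takes a distinct letter name. Degree 3 of a scale on C must use the letter E.
E and D## are enharmonically the same pitch, but only E uses the letter E, so it is the correct spelling here.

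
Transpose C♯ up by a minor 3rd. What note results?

A third above C lands on the letter E.
A minor third spans 3 semitones, so C# moves to pitch class 4. On the letter E that is E.

E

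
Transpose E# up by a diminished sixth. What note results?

C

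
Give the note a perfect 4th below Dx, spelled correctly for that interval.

A##

A fourth below D lands on the letter A.
A perfect fourth spans 5 semitones, so D## moves to pitch class 11. On the letter A that is A##.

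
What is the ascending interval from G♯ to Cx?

augmented fourth

Counting letters G–A–B–C gives a fourth.
G#→C## = 6 semitones, 1 wider than the perfect fourth (5), so augmented.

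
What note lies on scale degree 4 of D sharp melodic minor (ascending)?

The D# melodic minor (ascending) scale runs D# E# F# G# A# B# C##.
Degree 4 is G#.

G#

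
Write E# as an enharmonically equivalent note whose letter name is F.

F

E# is pitch class 5. The letter F alone is pitch class 5.
Pitch class 5 on F needs no accidental: F.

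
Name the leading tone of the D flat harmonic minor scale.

C

The Db harmonic minor scale runs Db Eb Fb Gb Ab Bbb C.
Degree 7 is C.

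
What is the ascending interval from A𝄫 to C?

augmented third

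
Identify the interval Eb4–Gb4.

Counting letters E–F–G gives a third.
Eb→Gb = 3 semitones, 1 narrower than the major third (4), so minor.

minor third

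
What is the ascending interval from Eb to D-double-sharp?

Counting letters E–F–G–A–B–C–D gives a seventh.
Eb→D## = 13 semitones, 2 wider than the major seventh (11), so doubly augmented.

doubly augmented seventh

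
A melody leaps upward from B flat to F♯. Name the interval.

augmented fifth

The letter names run B→F, a span of 4 letter steps, so the interval is some kind of fifth.
Bb to F# is 8 semitones. A perfect fifth is 7, so 8 makes it augmented.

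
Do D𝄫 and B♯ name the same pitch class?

Yes

Dbb = pitch class 0 and B# = pitch class 0 — the same pitch class, so they are enharmonic equivalents.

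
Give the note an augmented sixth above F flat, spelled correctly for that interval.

D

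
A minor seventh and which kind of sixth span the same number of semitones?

augmented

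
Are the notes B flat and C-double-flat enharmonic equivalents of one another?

Yes

Bb is pitch class 10; Cbb is pitch class 10.
All spellings map to pitch class 10, so they are enharmonically equivalent.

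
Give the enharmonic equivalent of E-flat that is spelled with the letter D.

D#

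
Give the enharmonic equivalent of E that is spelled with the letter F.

Fb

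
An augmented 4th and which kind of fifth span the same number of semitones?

An augmented fourth spans 6 semitones.
A fifth spanning 6 semitones is diminished (the perfect fifth is 7).

diminished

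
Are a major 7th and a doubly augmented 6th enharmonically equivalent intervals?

Yes

A major seventh spans 11 semitones; a doubly augmented sixth spans 11.
They are enharmonically equivalent.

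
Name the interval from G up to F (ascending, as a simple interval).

minor seventh

The letter names run G→F, a span of 6 letter steps, so the interval is some kind of seventh.
G to F is 10 semitones. A major seventh is 11, so 10 makes it minor.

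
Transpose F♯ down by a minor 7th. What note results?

A seventh below F lands on the letter G.
A minor seventh spans 10 semitones, so F# moves to pitch class 8. On the letter G that is G#.

G#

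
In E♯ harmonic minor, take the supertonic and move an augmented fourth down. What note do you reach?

C#

The supertonic of E# harmonic minor is F##.
An augmented fourth (6 semitones) below F## lands on the letter C, giving C#.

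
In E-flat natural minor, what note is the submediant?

Cb

Degree 6 takes the letter 5 steps above E, which is C.
In natural minor, degree 6 sits 8 semitones above the tonic. Eb + 8 semitones is pitch class 11, spelled on C as Cb.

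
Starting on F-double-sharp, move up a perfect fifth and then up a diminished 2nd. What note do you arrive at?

D

A perfect fifth up from F## is C## (letter C, 7 semitones up).
A diminished second up from C## is D (letter D, 0 semitones up).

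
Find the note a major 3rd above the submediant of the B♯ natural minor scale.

B#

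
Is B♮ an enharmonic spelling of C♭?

B is pitch class 11; Cb is pitch class 11.
All spellings map to pitch class 11, so they are enharmonically equivalent.

Yes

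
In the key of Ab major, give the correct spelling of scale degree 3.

C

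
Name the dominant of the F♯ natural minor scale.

C#

Degree 5 takes the letter 4 steps above F, which is C.
In natural minor, degree 5 sits 7 semitones above the tonic. F# + 7 semitones is pitch class 1, spelled on C as C#.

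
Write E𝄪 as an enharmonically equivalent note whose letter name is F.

F#

E## is pitch class 6. The letter F alone is pitch class 5.
To reach pitch class 6 from F requires an offset of +1 semitone, i.e. sharp: F#.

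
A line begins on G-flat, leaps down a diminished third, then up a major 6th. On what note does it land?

A diminished third down from Gb is E (letter E, 2 semitones down).
A major sixth up from E is C# (letter C, 9 semitones up).

C#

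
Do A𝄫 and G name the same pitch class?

Abb is pitch class 7; G is pitch class 7.
All spellings map to pitch class 7, so they are enharmonically equivalent.

Yes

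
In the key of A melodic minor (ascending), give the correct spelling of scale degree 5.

The A melodic minor (ascending) scale runs A B C D E F# G#.
Degree 5 is E.

E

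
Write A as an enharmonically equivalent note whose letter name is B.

A is pitch class 9. The letter B alone is pitch class 11.
To reach pitch class 9 from B requires an offset of -2 semitones, i.e. double flat: Bbb.

Bbb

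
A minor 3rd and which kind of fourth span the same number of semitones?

doubly diminished

A minor third spans 3 semitones.
A fourth spanning 3 semitones is doubly diminished (the perfect fourth is 5).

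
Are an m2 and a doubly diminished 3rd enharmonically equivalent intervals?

A minor second spans 1 semitone; a doubly diminished third spans 1.
They are enharmonically equivalent.

Yes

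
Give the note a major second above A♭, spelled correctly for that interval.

A second above A lands on the letter B.
A major second spans 2 semitones, so Ab moves to pitch class 10. On the letter B that is Bb.

Bb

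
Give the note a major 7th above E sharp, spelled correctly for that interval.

D##

A seventh above E lands on the letter D.
A major seventh spans 11 semitones, so E# moves to pitch class 4. On the letter D that is D##.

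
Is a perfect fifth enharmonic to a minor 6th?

No

A perfect fifth spans 7 semitones; a minor sixth spans 8.
The spans differ, so they are not enharmonic equivalents.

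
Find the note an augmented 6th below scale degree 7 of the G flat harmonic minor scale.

Abb

Scale degree 7 of Gb harmonic minor is F.
An augmented sixth (10 semitones) below F lands on the letter A, giving Abb.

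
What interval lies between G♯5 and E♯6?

major sixth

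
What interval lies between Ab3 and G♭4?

minor seventh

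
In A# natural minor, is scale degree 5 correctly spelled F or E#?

Each scale degree takes a distinct letter name. Degree 5 of a scale on A must use the letter E.
E# and F are enharmonically the same pitch, but only E# uses the letter E, so it is the correct spelling here.

E#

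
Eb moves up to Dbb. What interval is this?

diminished seventh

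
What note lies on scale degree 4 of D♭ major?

Gb

The Db major scale runs Db Eb F Gb Ab Bb C.
Degree 4 is Gb.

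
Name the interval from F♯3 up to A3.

minor third

The letter names run F→A, a span of 2 letter steps, so the interval is some kind of third.
F# to A is 3 semitones. A major third is 4, so 3 makes it minor.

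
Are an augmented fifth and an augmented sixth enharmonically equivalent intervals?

An augmented fifth spans 8 semitones; an augmented sixth spans 10.
The spans differ, so they are not enharmonic equivalents.

No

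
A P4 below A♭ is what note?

Eb

A fourth below A lands on the letter E.
A perfect fourth spans 5 semitones, so Ab moves to pitch class 3. On the letter E that is Eb.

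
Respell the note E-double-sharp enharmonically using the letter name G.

Gb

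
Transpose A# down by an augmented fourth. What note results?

A down a perfect fourth is E, so the target letter is E.
From A#, an augmented fourth is 6 semitones down: E.

E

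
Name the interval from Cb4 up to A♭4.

major sixth

Counting letters C–D–E–F–G–A gives a sixth.
Cb→Ab = 9 semitones, exactly the major sixth.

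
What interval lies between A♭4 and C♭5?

minor third

Counting letters A–B–C gives a third.
Ab→Cb = 3 semitones, 1 narrower than the major third (4), so minor.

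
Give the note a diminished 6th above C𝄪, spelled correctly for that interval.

A

C up a major sixth is A, so the target letter is A.
From C##, a diminished sixth is 7 semitones up: A.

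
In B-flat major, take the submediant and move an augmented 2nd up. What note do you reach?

A#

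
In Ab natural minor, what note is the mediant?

Cb

Degree 3 takes the letter 2 steps above A, which is C.
In natural minor, degree 3 sits 3 semitones above the tonic. Ab + 3 semitones is pitch class 11, spelled on C as Cb.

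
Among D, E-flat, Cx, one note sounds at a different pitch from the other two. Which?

In 12-tone equal temperament, enharmonic equivalents share a pitch class. D is pitch class 2; Eb is pitch class 3; C## is pitch class 2.
D and C## share pitch class 2, while Eb is pitch class 3.

Eb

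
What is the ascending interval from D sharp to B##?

augmented sixth

The letter names run D→B, a span of 5 letter steps, so the interval is some kind of sixth.
D# to B## is 10 semitones. A major sixth is 9, so 10 makes it augmented.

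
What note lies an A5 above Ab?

E

A fifth above A lands on the letter E.
An augmented fifth spans 8 semitones, so Ab moves to pitch class 4. On the letter E that is E.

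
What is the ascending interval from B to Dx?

The letter names run B→D, a span of 2 letter steps, so the interval is some kind of third.
B to D## is 5 semitones. A major third is 4, so 5 makes it augmented.

augmented third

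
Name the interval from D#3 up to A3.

The letter names run D→A, a span of 4 letter steps, so the interval is some kind of fifth.
D# to A is 6 semitones. A perfect fifth is 7, so 6 makes it diminished.

diminished fifth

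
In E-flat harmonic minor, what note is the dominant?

Bb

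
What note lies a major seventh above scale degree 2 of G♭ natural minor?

G

Scale degree 2 of Gb natural minor is Ab.
A major seventh (11 semitones) above Ab lands on the letter G, giving G.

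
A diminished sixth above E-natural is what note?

Cb

A sixth above E lands on the letter C.
A diminished sixth spans 7 semitones, so E moves to pitch class 11. On the letter C that is Cb.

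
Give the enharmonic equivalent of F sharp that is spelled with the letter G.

Gb

F# is pitch class 6. The letter G alone is pitch class 7.
To reach pitch class 6 from G requires an offset of -1 semitone, i.e. flat: Gb.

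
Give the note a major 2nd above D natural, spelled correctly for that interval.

A second above D lands on the letter E.
A major second spans 2 semitones, so D moves to pitch class 4. On the letter E that is E.

E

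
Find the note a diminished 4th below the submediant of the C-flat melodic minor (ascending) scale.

The submediant of Cb melodic minor (ascending) is Ab.
A diminished fourth (4 semitones) below Ab lands on the letter E, giving E.

E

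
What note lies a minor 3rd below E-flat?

C

E down a major third is C, so the target letter is C.
From Eb, a minor third is 3 semitones down: C.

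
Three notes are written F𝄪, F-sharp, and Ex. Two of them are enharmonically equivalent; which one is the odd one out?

In 12-tone equal temperament, enharmonic equivalents share a pitch class. F## is pitch class 7; F# is pitch class 6; E## is pitch class 6.
F# and E## share pitch class 6, while F## is pitch class 7.

F##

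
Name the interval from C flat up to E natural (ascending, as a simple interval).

Counting letters C–D–E gives a third.
Cb→E = 5 semitones, 1 wider than the major third (4), so augmented.

augmented third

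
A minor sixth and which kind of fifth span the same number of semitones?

A minor sixth spans 8 semitones.
A fifth spanning 8 semitones is augmented (the perfect fifth is 7).

augmented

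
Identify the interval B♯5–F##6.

Counting letters B–C–D–E–F gives a fifth.
B#→F## = 7 semitones, exactly the perfect fifth.

perfect fifth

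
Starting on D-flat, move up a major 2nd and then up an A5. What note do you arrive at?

B

A major second up from Db is Eb (letter E, 2 semitones up).
An augmented fifth up from Eb is B (letter B, 8 semitones up).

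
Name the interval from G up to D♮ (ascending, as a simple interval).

perfect fifth

Counting letters G–A–B–C–D gives a fifth.
G→D = 7 semitones, exactly the perfect fifth.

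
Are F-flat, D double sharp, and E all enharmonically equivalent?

Fb = pitch class 4 and D## = pitch class 4 and E = pitch class 4 — the same pitch class, so they are enharmonic equivalents.

Yes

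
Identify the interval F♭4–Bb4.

Counting letters F–G–A–B gives a fourth.
Fb→Bb = 6 semitones, 1 wider than the perfect fourth (5), so augmented.

augmented fourth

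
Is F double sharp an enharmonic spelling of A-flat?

No

Two spellings are enharmonically equivalent only if they share a pitch class.
Here F## → 7, Ab → 8; 7 ≠ 8, so they are not.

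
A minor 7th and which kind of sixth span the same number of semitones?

augmented

A minor seventh spans 10 semitones.
A sixth spanning 10 semitones is augmented (the major sixth is 9).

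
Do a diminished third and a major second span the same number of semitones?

Yes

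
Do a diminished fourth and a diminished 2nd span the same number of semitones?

No

A diminished fourth spans 4 semitones; a diminished second spans 0.
The spans differ, so they are not enharmonic equivalents.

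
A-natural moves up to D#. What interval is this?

augmented fourth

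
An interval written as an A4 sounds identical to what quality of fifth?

diminished

An augmented fourth spans 6 semitones.
A fifth spanning 6 semitones is diminished (the perfect fifth is 7).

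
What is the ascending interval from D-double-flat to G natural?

Counting letters D–E–F–G gives a fourth.
Dbb→G = 7 semitones, 2 wider than the perfect fourth (5), so doubly augmented.

doubly augmented fourth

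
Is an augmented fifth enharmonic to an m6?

Yes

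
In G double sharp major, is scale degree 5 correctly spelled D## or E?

D##

Each scale degree takes a distinct letter name. Degree 5 of a scale on G must use the letter D.
D## and E are enharmonically the same pitch, but only D## uses the letter D, so it is the correct spelling here.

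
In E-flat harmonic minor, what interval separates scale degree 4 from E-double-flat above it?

diminished fifth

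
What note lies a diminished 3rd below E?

A third below E lands on the letter C.
A diminished third spans 2 semitones, so E moves to pitch class 2. On the letter C that is C##.

C##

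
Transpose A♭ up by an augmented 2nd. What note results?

A second above A lands on the letter B.
An augmented second spans 3 semitones, so Ab moves to pitch class 11. On the letter B that is B.

B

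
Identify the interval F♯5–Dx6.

augmented sixth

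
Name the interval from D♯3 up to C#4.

minor seventh

The letter names run D→C, a span of 6 letter steps, so the interval is some kind of seventh.
D# to C# is 10 semitones. A major seventh is 11, so 10 makes it minor.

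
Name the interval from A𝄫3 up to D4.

The letter names run A→D, a span of 3 letter steps, so the interval is some kind of fourth.
Abb to D is 7 semitones. A perfect fourth is 5, so 7 makes it doubly augmented.

doubly augmented fourth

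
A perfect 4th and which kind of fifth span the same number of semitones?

A perfect fourth spans 5 semitones.
A fifth spanning 5 semitones is doubly diminished (the perfect fifth is 7).

doubly diminished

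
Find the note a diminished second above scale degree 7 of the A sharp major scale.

Scale degree 7 of A# major is G##.
A diminished second (0 semitones) above G## lands on the letter A, giving A.

A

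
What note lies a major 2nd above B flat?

C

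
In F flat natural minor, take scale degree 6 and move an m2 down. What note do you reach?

Cb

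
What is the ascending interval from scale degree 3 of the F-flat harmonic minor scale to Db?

Scale degree 3 of Fb harmonic minor is Abb.
Abb up to Db: letters A→D make it a fourth; 6 semitones makes it augmented.

augmented fourth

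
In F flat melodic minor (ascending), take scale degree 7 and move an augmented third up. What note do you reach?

Scale degree 7 of Fb melodic minor (ascending) is Eb.
An augmented third (5 semitones) above Eb lands on the letter G, giving G#.

G#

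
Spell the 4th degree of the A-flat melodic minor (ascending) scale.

Db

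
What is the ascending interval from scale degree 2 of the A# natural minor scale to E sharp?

Scale degree 2 of A# natural minor is B#.
B# up to E#: letters B→E make it a fourth; 5 semitones makes it perfect.

perfect fourth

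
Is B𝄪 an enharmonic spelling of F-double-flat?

No

Two spellings are enharmonically equivalent only if they share a pitch class.
Here B## → 1, Fbb → 3; 1 ≠ 3, so they are not.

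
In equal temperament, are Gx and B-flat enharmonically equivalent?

Two spellings are enharmonically equivalent only if they share a pitch class.
Here G## → 9, Bb → 10; 9 ≠ 10, so they are not.

No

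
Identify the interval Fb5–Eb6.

major seventh

The letter names run F→E, a span of 6 letter steps, so the interval is some kind of seventh.
Fb to Eb is 11 semitones. A major seventh is 11, so 11 makes it major.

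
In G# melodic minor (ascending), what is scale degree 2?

A#

The G# melodic minor (ascending) scale runs G# A# B C# D# E# F##.
Degree 2 is A#.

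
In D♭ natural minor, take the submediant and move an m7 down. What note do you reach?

The submediant of Db natural minor is Bbb.
A minor seventh (10 semitones) below Bbb lands on the letter C, giving Cb.

Cb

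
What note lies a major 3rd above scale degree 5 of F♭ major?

Eb

Scale degree 5 of Fb major is Cb.
A major third (4 semitones) above Cb lands on the letter E, giving Eb.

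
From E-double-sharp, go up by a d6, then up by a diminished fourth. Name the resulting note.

F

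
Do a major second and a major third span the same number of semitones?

No

A major second spans 2 semitones; a major third spans 4.
The spans differ, so they are not enharmonic equivalents.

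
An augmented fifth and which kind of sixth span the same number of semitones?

minor

An augmented fifth spans 8 semitones.
A sixth spanning 8 semitones is minor (the major sixth is 9).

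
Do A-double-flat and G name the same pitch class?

Abb = pitch class 7 and G = pitch class 7 — the same pitch class, so they are enharmonic equivalents.

Yes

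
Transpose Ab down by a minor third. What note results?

A down a major third is F, so the target letter is F.
From Ab, a minor third is 3 semitones down: F.

F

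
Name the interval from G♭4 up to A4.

augmented second

Counting letters G–A gives a second.
Gb→A = 3 semitones, 1 wider than the major second (2), so augmented.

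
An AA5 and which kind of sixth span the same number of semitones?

A doubly augmented fifth spans 9 semitones.
A sixth spanning 9 semitones is major (the major sixth is 9).

major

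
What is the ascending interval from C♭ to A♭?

major sixth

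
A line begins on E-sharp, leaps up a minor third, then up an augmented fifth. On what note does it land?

D##

A minor third up from E# is G# (letter G, 3 semitones up).
An augmented fifth up from G# is D## (letter D, 8 semitones up).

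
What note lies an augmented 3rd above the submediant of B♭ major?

B#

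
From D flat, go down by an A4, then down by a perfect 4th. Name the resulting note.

Ebb

An augmented fourth down from Db is Abb (letter A, 6 semitones down).
A perfect fourth down from Abb is Ebb (letter E, 5 semitones down).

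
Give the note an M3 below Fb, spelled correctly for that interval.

F down a major third is Db, so the target letter is D.
From Fb, a major third is 4 semitones down: Dbb.

Dbb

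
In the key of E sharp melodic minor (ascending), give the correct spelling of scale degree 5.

B#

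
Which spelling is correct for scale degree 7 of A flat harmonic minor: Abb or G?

Each scale degree takes a distinct letter name. Degree 7 of a scale on A must use the letter G.
G and Abb are enharmonically the same pitch, but only G uses the letter G, so it is the correct spelling here.

G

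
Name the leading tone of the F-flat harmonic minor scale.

Eb

Degree 7 takes the letter 6 steps above F, which is E.
In harmonic minor, degree 7 sits 11 semitones above the tonic. Fb + 11 semitones is pitch class 3, spelled on E as Eb.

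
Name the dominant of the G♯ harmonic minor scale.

Degree 5 takes the letter 4 steps above G, which is D.
In harmonic minor, degree 5 sits 7 semitones above the tonic. G# + 7 semitones is pitch class 3, spelled on D as D#.

D#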